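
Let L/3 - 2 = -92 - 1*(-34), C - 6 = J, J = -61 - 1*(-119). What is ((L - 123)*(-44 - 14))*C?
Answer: 1080192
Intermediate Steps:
J = 58 (J = -61 + 119 = 58)
C = 64 (C = 6 + 58 = 64)
L = -168 (L = 6 + 3*(-92 - 1*(-34)) = 6 + 3*(-92 + 34) = 6 + 3*(-58) = 6 - 174 = -168)
((L - 123)*(-44 - 14))*C = ((-168 - 123)*(-44 - 14))*64 = -291*(-58)*64 = 16878*64 = 1080192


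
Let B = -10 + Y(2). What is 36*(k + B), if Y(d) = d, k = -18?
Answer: -936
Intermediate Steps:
B = -8 (B = -10 + 2 = -8)
36*(k + B) = 36*(-18 - 8) = 36*(-26) = -936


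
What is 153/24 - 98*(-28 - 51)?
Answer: 61987/8 ≈ 7748.4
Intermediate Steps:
153/24 - 98*(-28 - 51) = 153*(1/24) - 98*(-79) = 51/8 + 7742 = 61987/8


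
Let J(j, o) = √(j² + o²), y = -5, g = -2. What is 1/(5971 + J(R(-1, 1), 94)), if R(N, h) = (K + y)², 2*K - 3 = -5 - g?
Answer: 5971/35643380 - √9461/35643380 ≈ 0.00016479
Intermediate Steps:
K = 0 (K = 3/2 + (-5 - 1*(-2))/2 = 3/2 + (-5 + 2)/2 = 3/2 + (½)*(-3) = 3/2 - 3/2 = 0)
R(N, h) = 25 (R(N, h) = (0 - 5)² = (-5)² = 25)
1/(5971 + J(R(-1, 1), 94)) = 1/(5971 + √(25² + 94²)) = 1/(5971 + √(625 + 8836)) = 1/(5971 + √9461)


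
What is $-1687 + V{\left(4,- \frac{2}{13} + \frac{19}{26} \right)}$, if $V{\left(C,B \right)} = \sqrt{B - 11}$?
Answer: $-1687 + \frac{i \sqrt{7046}}{26} \approx -1687.0 + 3.2285 i$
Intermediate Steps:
$V{\left(C,B \right)} = \sqrt{-11 + B}$
$-1687 + V{\left(4,- \frac{2}{13} + \frac{19}{26} \right)} = -1687 + \sqrt{-11 + \left(- \frac{2}{13} + \frac{19}{26}\right)} = -1687 + \sqrt{-11 + \frac{15}{26}} = -1687 + \sqrt{- \frac{271}{26}} = -1687 + \frac{i \sqrt{7046}}{26}$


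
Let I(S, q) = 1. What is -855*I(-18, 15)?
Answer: -855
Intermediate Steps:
-855*I(-18, 15) = -855*1 = -855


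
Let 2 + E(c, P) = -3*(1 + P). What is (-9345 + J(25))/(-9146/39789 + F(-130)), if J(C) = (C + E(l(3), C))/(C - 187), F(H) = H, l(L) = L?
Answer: 6692664535/93270888 ≈ 71.755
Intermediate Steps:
E(c, P) = -5 - 3*P (E(c, P) = -2 - 3*(1 + P) = -2 + (-3 - 3*P) = -5 - 3*P)
J(C) = (-5 - 2*C)/(-187 + C) (J(C) = (C + (-5 - 3*C))/(C - 187) = (-5 - 2*C)/(-187 + C))
(-9345 + J(25))/(-9146/39789 + F(-130)) = (-9345 + (-5 - 2*25)/(-187 + 25))/(-9146/39789 - 130) = (-9345 + (-5 - 50)/(-162))/(-9146*1/39789 - 130) = (-9345 - 1/162*(-55))/(-9146/39789 - 130) = (-9345 + 55/162)/(-5181716/39789) = -1513835/162*(-39789/5181716) = 6692664535/93270888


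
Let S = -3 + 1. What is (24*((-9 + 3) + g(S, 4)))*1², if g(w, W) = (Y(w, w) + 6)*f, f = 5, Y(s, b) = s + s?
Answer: 96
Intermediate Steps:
Y(s, b) = 2*s
S = -2
g(w, W) = 30 + 10*w (g(w, W) = (2*w + 6)*5 = (6 + 2*w)*5 = 30 + 10*w)
(24*((-9 + 3) + g(S, 4)))*1² = (24*((-9 + 3) + (30 + 10*(-2))))*1² = (24*(-6 + (30 - 20)))*1 = (24*(-6 + 10))*1 = (24*4)*1 = 96*1 = 96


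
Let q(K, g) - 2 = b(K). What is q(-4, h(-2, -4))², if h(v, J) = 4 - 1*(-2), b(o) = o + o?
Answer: 36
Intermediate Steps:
b(o) = 2*o
h(v, J) = 6 (h(v, J) = 4 + 2 = 6)
q(K, g) = 2 + 2*K
q(-4, h(-2, -4))² = (2 + 2*(-4))² = (2 - 8)² = (-6)² = 36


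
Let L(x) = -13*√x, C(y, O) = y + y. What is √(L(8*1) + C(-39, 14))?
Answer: √(-78 - 26*√2) ≈ 10.713*I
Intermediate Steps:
C(y, O) = 2*y
√(L(8*1) + C(-39, 14)) = √(-13*2*√2 + 2*(-39)) = √(-26*√2 - 78) = √(-78 - 26*√2)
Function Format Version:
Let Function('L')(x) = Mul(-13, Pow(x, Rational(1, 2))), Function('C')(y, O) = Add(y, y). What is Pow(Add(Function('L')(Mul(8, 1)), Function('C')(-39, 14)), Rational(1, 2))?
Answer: Pow(Add(-78, Mul(-26, Pow(2, Rational(1, 2)))), Rational(1, 2)) ≈ Mul(10.713, I)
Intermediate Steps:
Function('C')(y, O) = Mul(2, y)
Pow(Add(Function('L')(Mul(8, 1)), Function('C')(-39, 14)), Rational(1, 2)) = Pow(Add(Mul(-13, Pow(Mul(8, 1), Rational(1, 2))), Mul(2, -39)), Rational(1, 2)) = Pow(Add(Mul(-13, Pow(8, Rational(1, 2))), -78), Rational(1, 2)) = Pow(Add(Mul(-13, Mul(2, Pow(2, Rational(1, 2)))), -78), Rational(1, 2)) = Pow(Add(Mul(-26, Pow(2, Rational(1, 2))), -78), Rational(1, 2)) = Pow(Add(-78, Mul(-26, Pow(2, Rational(1, 2)))), Rational(1, 2))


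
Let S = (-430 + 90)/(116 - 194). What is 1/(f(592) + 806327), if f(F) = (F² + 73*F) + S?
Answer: 39/46800443 ≈ 8.3333e-7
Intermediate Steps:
S = 170/39 (S = -340/(-78) = -340*(-1/78) = 170/39 ≈ 4.3590)
f(F) = 170/39 + F² + 73*F (f(F) = (F² + 73*F) + 170/39 = 170/39 + F² + 73*F)
1/(f(592) + 806327) = 1/((170/39 + 592² + 73*592) + 806327) = 1/((170/39 + 350464 + 43216) + 806327) = 1/(15353690/39 + 806327) = 1/(46800443/39) = 39/46800443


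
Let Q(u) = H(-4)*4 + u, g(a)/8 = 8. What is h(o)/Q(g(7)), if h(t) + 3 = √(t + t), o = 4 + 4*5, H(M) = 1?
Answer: -3/68 + √3/17 ≈ 0.057768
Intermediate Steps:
o = 24 (o = 4 + 20 = 24)
h(t) = -3 + √2*√t (h(t) = -3 + √(t + t) = -3 + √(2*t) = -3 + √2*√t)
g(a) = 64 (g(a) = 8*8 = 64)
Q(u) = 4 + u (Q(u) = 1*4 + u = 4 + u)
h(o)/Q(g(7)) = (-3 + √2*√24)/(4 + 64) = (-3 + √2*(2*√6))/68 = (-3 + 4*√3)*(1/68) = -3/68 + √3/17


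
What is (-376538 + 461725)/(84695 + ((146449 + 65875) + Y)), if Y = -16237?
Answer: 85187/280782 ≈ 0.30339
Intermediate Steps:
(-376538 + 461725)/(84695 + ((146449 + 65875) + Y)) = (-376538 + 461725)/(84695 + ((146449 + 65875) - 16237)) = 85187/(84695 + (212324 - 16237)) = 85187/(84695 + 196087) = 85187/280782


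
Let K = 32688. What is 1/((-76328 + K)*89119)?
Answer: -1/3889153160 ≈ -2.5713e-10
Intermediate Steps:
1/((-76328 + K)*89119) = 1/((-76328 + 32688)*89119) = (1/89119)/(-43640) = -1/43640*1/89119 = -1/3889153160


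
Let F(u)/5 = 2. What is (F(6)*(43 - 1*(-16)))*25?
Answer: 14750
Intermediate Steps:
F(u) = 10 (F(u) = 5*2 = 10)
(F(6)*(43 - 1*(-16)))*25 = (10*(43 - 1*(-16)))*25 = (10*(43 + 16))*25 = (10*59)*25 = 590*25 = 14750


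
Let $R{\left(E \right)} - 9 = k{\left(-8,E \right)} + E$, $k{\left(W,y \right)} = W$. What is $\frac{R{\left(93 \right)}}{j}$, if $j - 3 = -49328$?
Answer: $- \frac{94}{49325} \approx -0.0019057$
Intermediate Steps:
$j = -49325$ ($j = 3 - 49328 = -49325$)
$R{\left(E \right)} = 1 + E$ ($R{\left(E \right)} = 9 + \left(-8 + E\right) = 1 + E$)
$\frac{R{\left(93 \right)}}{j} = \frac{1 + 93}{-49325} = 94 \left(- \frac{1}{49325}\right) = - \frac{94}{49325}$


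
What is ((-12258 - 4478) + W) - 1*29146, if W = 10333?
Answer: -35549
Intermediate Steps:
((-12258 - 4478) + W) - 1*29146 = ((-12258 - 4478) + 10333) - 1*29146 = (-16736 + 10333) - 29146 = -6403 - 29146 = -35549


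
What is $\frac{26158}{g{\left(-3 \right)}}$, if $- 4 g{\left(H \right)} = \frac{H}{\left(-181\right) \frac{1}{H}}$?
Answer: $\frac{18938392}{9} \approx 2.1043 \cdot 10^{6}$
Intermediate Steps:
$g{\left(H \right)} = \frac{H^{2}}{724}$ ($g{\left(H \right)} = - \frac{H \frac{1}{\left(-181\right) \frac{1}{H}}}{4} = - \frac{H \left(- \frac{H}{181}\right)}{4} = - \frac{\left(- \frac{1}{181}\right) H^{2}}{4} = \frac{H^{2}}{724}$)
$\frac{26158}{g{\left(-3 \right)}} = \frac{26158}{\frac{1}{724} \left(-3\right)^{2}} = \frac{26158}{\frac{1}{724} \cdot 9} = \frac{26158}{\frac{9}{724}} = 26158 \cdot \frac{724}{9} = \frac{18938392}{9}$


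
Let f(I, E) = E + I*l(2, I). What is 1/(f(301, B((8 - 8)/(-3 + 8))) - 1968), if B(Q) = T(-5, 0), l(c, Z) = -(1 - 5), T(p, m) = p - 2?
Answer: -1/771 ≈ -0.0012970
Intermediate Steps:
T(p, m) = -2 + p
l(c, Z) = 4 (l(c, Z) = -1*(-4) = 4)
B(Q) = -7 (B(Q) = -2 - 5 = -7)
f(I, E) = E + 4*I (f(I, E) = E + I*4 = E + 4*I)
1/(f(301, B((8 - 8)/(-3 + 8))) - 1968) = 1/((-7 + 4*301) - 1968) = 1/((-7 + 1204) - 1968) = 1/(1197 - 1968) = 1/(-771) = -1/771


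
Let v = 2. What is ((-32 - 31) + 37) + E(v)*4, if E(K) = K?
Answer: -18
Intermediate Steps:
((-32 - 31) + 37) + E(v)*4 = ((-32 - 31) + 37) + 2*4 = (-63 + 37) + 8 = -26 + 8 = -18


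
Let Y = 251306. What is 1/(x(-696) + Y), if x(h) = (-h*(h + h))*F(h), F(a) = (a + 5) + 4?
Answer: 1/665838890 ≈ 1.5019e-9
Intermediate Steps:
F(a) = 9 + a (F(a) = (5 + a) + 4 = 9 + a)
x(h) = -2*h**2*(9 + h) (x(h) = (-h*(h + h))*(9 + h) = (-h*2*h)*(9 + h) = (-2*h**2)*(9 + h) = -2*h**2*(9 + h))
1/(x(-696) + Y) = 1/(2*(-696)**2*(-9 - 1*(-696)) + 251306) = 1/(2*484416*(-9 + 696) + 251306) = 1/(2*484416*687 + 251306) = 1/(665587584 + 251306) = 1/665838890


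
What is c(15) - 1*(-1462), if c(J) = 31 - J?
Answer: 1478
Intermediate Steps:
c(15) - 1*(-1462) = (31 - 1*15) - 1*(-1462) = (31 - 15) + 1462 = 16 + 1462 = 1478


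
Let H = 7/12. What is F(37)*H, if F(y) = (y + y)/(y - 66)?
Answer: -259/174 ≈ -1.4885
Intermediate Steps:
F(y) = 2*y/(-66 + y) (F(y) = (2*y)/(-66 + y) = 2*y/(-66 + y))
H = 7/12 (H = 7*(1/12) = 7/12 ≈ 0.58333)
F(37)*H = (2*37/(-66 + 37))*(7/12) = (2*37/(-29))*(7/12) = (2*37*(-1/29))*(7/12) = -74/29*7/12 = -259/174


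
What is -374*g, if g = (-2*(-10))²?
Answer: -149600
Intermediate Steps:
g = 400 (g = 20² = 400)
-374*g = -374*400 = -149600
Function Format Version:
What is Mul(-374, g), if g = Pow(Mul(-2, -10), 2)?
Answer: -149600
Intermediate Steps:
g = 400 (g = Pow(20, 2) = 400)
Mul(-374, g) = Mul(-374, 400) = -149600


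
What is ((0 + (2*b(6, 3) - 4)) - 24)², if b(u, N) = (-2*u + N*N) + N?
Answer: 784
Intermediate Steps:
b(u, N) = N + N² - 2*u (b(u, N) = (-2*u + N²) + N = (N² - 2*u) + N = N + N² - 2*u)
((0 + (2*b(6, 3) - 4)) - 24)² = ((0 + (2*(3 + 3² - 2*6) - 4)) - 24)² = ((0 + (2*(3 + 9 - 12) - 4)) - 24)² = ((0 + (2*0 - 4)) - 24)² = ((0 + (0 - 4)) - 24)² = ((0 - 4) - 24)² = (-4 - 24)² = (-28)² = 784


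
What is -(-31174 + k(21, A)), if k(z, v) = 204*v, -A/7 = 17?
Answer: 55450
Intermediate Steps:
A = -119 (A = -7*17 = -119)
-(-31174 + k(21, A)) = -(-31174 + 204*(-119)) = -(-31174 - 24276) = -1*(-55450) = 55450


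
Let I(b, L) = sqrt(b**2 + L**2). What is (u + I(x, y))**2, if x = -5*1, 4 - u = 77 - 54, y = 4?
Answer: (19 - sqrt(41))**2 ≈ 158.68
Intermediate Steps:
u = -19 (u = 4 - (77 - 54) = 4 - 1*23 = 4 - 23 = -19)
x = -5
I(b, L) = sqrt(L**2 + b**2)
(u + I(x, y))**2 = (-19 + sqrt(4**2 + (-5)**2))**2 = (-19 + sqrt(16 + 25))**2 = (-19 + sqrt(41))**2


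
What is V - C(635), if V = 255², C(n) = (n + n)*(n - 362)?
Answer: -281685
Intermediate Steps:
C(n) = 2*n*(-362 + n) (C(n) = (2*n)*(-362 + n) = 2*n*(-362 + n))
V = 65025
V - C(635) = 65025 - 2*635*(-362 + 635) = 65025 - 2*635*273 = 65025 - 1*346710 = 65025 - 346710 = -281685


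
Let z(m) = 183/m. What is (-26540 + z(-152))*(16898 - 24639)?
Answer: 31229229883/152 ≈ 2.0546e+8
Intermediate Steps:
(-26540 + z(-152))*(16898 - 24639) = (-26540 + 183/(-152))*(16898 - 24639) = (-26540 + 183*(-1/152))*(-7741) = (-26540 - 183/152)*(-7741) = -4034263/152*(-7741) = 31229229883/152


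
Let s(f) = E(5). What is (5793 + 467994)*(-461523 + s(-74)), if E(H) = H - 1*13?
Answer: -218667387897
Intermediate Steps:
E(H) = -13 + H (E(H) = H - 13 = -13 + H)
s(f) = -8 (s(f) = -13 + 5 = -8)
(5793 + 467994)*(-461523 + s(-74)) = (5793 + 467994)*(-461523 - 8) = 473787*(-461531) = -218667387897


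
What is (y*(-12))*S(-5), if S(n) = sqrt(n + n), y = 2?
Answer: -24*I*sqrt(10) ≈ -75.895*I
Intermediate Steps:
S(n) = sqrt(2)*sqrt(n) (S(n) = sqrt(2*n) = sqrt(2)*sqrt(n))
(y*(-12))*S(-5) = (2*(-12))*(sqrt(2)*sqrt(-5)) = -24*sqrt(2)*I*sqrt(5) = -24*I*sqrt(10)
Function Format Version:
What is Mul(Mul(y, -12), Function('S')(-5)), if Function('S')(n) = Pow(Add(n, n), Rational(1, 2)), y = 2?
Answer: Mul(-24, I, Pow(10, Rational(1, 2))) ≈ Mul(-75.895, I)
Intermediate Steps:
Function('S')(n) = Mul(Pow(2, Rational(1, 2)), Pow(n, Rational(1, 2))) (Function('S')(n) = Pow(Mul(2, n), Rational(1, 2)) = Mul(Pow(2, Rational(1, 2)), Pow(n, Rational(1, 2))))
Mul(Mul(y, -12), Function('S')(-5)) = Mul(Mul(2, -12), Mul(Pow(2, Rational(1, 2)), Pow(-5, Rational(1, 2)))) = Mul(-24, Mul(Pow(2, Rational(1, 2)), Mul(I, Pow(5, Rational(1, 2))))) = Mul(-24, Mul(I, Pow(10, Rational(1, 2)))) = Mul(-24, I, Pow(10, Rational(1, 2)))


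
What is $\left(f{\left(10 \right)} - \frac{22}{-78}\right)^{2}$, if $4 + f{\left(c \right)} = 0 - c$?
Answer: $\frac{286225}{1521} \approx 188.18$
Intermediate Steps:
$f{\left(c \right)} = -4 - c$ ($f{\left(c \right)} = -4 + \left(0 - c\right) = -4 - c$)
$\left(f{\left(10 \right)} - \frac{22}{-78}\right)^{2} = \left(\left(-4 - 10\right) - \frac{22}{-78}\right)^{2} = \left(\left(-4 - 10\right) - - \frac{11}{39}\right)^{2} = \left(-14 + \frac{11}{39}\right)^{2} = \left(- \frac{535}{39}\right)^{2} = \frac{286225}{1521}$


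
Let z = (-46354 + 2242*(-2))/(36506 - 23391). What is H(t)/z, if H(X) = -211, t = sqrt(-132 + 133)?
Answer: 2767265/50838 ≈ 54.433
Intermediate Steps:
t = 1 (t = sqrt(1) = 1)
z = -50838/13115 (z = (-46354 - 4484)/13115 = -50838*1/13115 = -50838/13115 ≈ -3.8763)
H(t)/z = -211/(-50838/13115) = -211*(-13115/50838) = 2767265/50838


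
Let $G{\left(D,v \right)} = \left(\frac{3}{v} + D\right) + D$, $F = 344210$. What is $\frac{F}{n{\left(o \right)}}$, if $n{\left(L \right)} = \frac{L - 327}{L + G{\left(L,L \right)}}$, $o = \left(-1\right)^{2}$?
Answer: $- \frac{1032630}{163} \approx -6335.2$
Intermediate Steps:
$G{\left(D,v \right)} = 2 D + \frac{3}{v}$ ($G{\left(D,v \right)} = \left(D + \frac{3}{v}\right) + D = 2 D + \frac{3}{v}$)
$o = 1$
$n{\left(L \right)} = \frac{-327 + L}{3 L + \frac{3}{L}}$ ($n{\left(L \right)} = \frac{L - 327}{L + \left(2 L + \frac{3}{L}\right)} = \frac{-327 + L}{3 L + \frac{3}{L}}$)
$\frac{F}{n{\left(o \right)}} = \frac{344210}{\frac{1}{3} \cdot 1 \frac{1}{1 + 1^{2}} \left(-327 + 1\right)} = \frac{344210}{\frac{1}{3} \cdot 1 \frac{1}{1 + 1} \left(-326\right)} = \frac{344210}{\frac{1}{3} \cdot 1 \cdot \frac{1}{2} \left(-326\right)} = \frac{344210}{- \frac{163}{3}} = 344210 \left(- \frac{3}{163}\right) = - \frac{1032630}{163}$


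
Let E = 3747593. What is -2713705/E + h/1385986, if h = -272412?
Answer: -341574745889/371007959407 ≈ -0.92067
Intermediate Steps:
-2713705/E + h/1385986 = -2713705/3747593 - 272412/1385986 = -2713705*1/3747593 - 272412*1/1385986 = -2713705/3747593 - 19458/98999 = -341574745889/371007959407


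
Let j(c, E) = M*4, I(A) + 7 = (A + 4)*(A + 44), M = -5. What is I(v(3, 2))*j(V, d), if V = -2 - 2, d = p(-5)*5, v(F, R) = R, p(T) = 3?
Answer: -5380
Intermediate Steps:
d = 15 (d = 3*5 = 15)
V = -4
I(A) = -7 + (4 + A)*(44 + A) (I(A) = -7 + (A + 4)*(A + 44) = -7 + (4 + A)*(44 + A))
j(c, E) = -20 (j(c, E) = -5*4 = -20)
I(v(3, 2))*j(V, d) = (169 + 2² + 48*2)*(-20) = (169 + 4 + 96)*(-20) = 269*(-20) = -5380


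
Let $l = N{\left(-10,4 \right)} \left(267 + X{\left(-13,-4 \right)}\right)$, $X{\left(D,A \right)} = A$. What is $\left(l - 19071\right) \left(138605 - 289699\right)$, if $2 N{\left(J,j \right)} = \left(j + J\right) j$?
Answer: $3358366338$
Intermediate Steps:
$N{\left(J,j \right)} = \frac{j \left(J + j\right)}{2}$ ($N{\left(J,j \right)} = \frac{\left(j + J\right) j}{2} = \frac{\left(J + j\right) j}{2} = \frac{j \left(J + j\right)}{2}$)
$l = -3156$ ($l = \frac{1}{2} \cdot 4 \left(-10 + 4\right) \left(267 - 4\right) = \frac{1}{2} \cdot 4 \left(-6\right) 263 = \left(-12\right) 263 = -3156$)
$\left(l - 19071\right) \left(138605 - 289699\right) = \left(-3156 - 19071\right) \left(138605 - 289699\right) = \left(-22227\right) \left(-151094\right) = 3358366338$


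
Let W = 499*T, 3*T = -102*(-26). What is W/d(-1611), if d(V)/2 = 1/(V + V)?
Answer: -710637876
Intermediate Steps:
d(V) = 1/V (d(V) = 2/(V + V) = 2/((2*V)) = 2*(1/(2*V)) = 1/V)
T = 884 (T = (-102*(-26))/3 = (⅓)*2652 = 884)
W = 441116 (W = 499*884 = 441116)
W/d(-1611) = 441116/(1/(-1611)) = 441116/(-1/1611) = 441116*(-1611) = -710637876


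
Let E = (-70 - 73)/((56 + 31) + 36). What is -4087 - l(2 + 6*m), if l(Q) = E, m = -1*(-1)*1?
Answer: -502558/123 ≈ -4085.8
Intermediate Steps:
E = -143/123 (E = -143/(87 + 36) = -143/123 ≈ -1.1626)
m = 1 (m = 1*1 = 1)
l(Q) = -143/123
-4087 - l(2 + 6*m) = -4087 - 1*(-143/123) = -4087 + 143/123 = -502558/123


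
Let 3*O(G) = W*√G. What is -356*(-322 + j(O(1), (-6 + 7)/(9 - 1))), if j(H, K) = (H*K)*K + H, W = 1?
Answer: 5496551/48 ≈ 1.1451e+5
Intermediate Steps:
O(G) = √G/3 (O(G) = (1*√G)/3 = √G/3)
j(H, K) = H + H*K² (j(H, K) = H*K² + H = H + H*K²)
-356*(-322 + j(O(1), (-6 + 7)/(9 - 1))) = -356*(-322 + (√1/3)*(1 + ((-6 + 7)/(9 - 1))²)) = -356*(-322 + ((⅓)*1)*(1 + (1/8)²)) = -356*(-322 + (1 + (1*(⅛))²)/3) = -356*(-322 + (1 + (⅛)²)/3) = -356*(-322 + (1 + 1/64)/3) = -356*(-322 + (⅓)*(65/64)) = -356*(-322 + 65/192) = -356*(-61759/192) = 5496551/48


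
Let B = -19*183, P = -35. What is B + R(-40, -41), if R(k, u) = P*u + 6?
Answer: -2036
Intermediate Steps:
B = -3477
R(k, u) = 6 - 35*u (R(k, u) = -35*u + 6 = 6 - 35*u)
B + R(-40, -41) = -3477 + (6 - 35*(-41)) = -3477 + (6 + 1435) = -3477 + 1441 = -2036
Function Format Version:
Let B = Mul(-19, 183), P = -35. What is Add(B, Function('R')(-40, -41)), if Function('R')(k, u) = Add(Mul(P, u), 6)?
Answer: -2036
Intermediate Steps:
B = -3477
Function('R')(k, u) = Add(6, Mul(-35, u)) (Function('R')(k, u) = Add(Mul(-35, u), 6) = Add(6, Mul(-35, u)))
Add(B, Function('R')(-40, -41)) = Add(-3477, Add(6, Mul(-35, -41))) = Add(-3477, Add(6, 1435)) = Add(-3477, 1441) = -2036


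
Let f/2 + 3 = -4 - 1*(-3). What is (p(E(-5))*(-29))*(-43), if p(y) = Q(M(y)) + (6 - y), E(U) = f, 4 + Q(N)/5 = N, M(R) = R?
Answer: -57362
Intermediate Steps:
Q(N) = -20 + 5*N
f = -8 (f = -6 + 2*(-4 - 1*(-3)) = -6 + 2*(-4 + 3) = -6 + 2*(-1) = -6 - 2 = -8)
E(U) = -8
p(y) = -14 + 4*y (p(y) = (-20 + 5*y) + (6 - y) = -14 + 4*y)
(p(E(-5))*(-29))*(-43) = ((-14 + 4*(-8))*(-29))*(-43) = ((-14 - 32)*(-29))*(-43) = -46*(-29)*(-43) = 1334*(-43) = -57362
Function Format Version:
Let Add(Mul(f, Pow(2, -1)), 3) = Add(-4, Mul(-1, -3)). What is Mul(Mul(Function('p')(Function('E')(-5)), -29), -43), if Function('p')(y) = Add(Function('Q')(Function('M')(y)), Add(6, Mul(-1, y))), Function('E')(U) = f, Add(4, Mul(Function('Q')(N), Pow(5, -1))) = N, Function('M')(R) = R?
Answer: -57362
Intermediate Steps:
Function('Q')(N) = Add(-20, Mul(5, N))
f = -8 (f = Add(-6, Mul(2, Add(-4, Mul(-1, -3)))) = Add(-6, Mul(2, Add(-4, 3))) = Add(-6, Mul(2, -1)) = Add(-6, -2) = -8)
Function('E')(U) = -8
Function('p')(y) = Add(-14, Mul(4, y)) (Function('p')(y) = Add(Add(-20, Mul(5, y)), Add(6, Mul(-1, y))) = Add(-14, Mul(4, y)))
Mul(Mul(Function('p')(Function('E')(-5)), -29), -43) = Mul(Mul(Add(-14, Mul(4, -8)), -29), -43) = Mul(Mul(Add(-14, -32), -29), -43) = Mul(Mul(-46, -29), -43) = Mul(1334, -43) = -57362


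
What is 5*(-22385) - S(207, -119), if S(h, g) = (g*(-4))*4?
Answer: -113829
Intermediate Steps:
S(h, g) = -16*g (S(h, g) = -4*g*4 = -16*g)
5*(-22385) - S(207, -119) = 5*(-22385) - (-16)*(-119) = -111925 - 1*1904 = -111925 - 1904 = -113829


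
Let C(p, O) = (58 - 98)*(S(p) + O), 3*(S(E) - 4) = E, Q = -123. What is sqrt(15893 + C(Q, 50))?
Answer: sqrt(15373) ≈ 123.99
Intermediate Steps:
S(E) = 4 + E/3
C(p, O) = -160 - 40*O - 40*p/3 (C(p, O) = (58 - 98)*((4 + p/3) + O) = -40*(4 + O + p/3) = -160 - 40*O - 40*p/3)
sqrt(15893 + C(Q, 50)) = sqrt(15893 + (-160 - 40*50 - 40/3*(-123))) = sqrt(15893 + (-160 - 2000 + 1640)) = sqrt(15893 - 520) = sqrt(15373)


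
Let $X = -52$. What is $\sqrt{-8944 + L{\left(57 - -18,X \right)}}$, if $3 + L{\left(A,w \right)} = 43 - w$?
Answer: $2 i \sqrt{2213} \approx 94.085 i$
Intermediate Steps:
$L{\left(A,w \right)} = 40 - w$ ($L{\left(A,w \right)} = -3 - \left(-43 + w\right) = 40 - w$)
$\sqrt{-8944 + L{\left(57 - -18,X \right)}} = \sqrt{-8944 + \left(40 - -52\right)} = \sqrt{-8944 + \left(40 + 52\right)} = \sqrt{-8944 + 92} = \sqrt{-8852} = 2 i \sqrt{2213}$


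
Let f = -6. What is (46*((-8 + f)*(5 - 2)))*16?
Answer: -30912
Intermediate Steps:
(46*((-8 + f)*(5 - 2)))*16 = (46*((-8 - 6)*(5 - 2)))*16 = (46*(-14*3))*16 = (46*(-42))*16 = -1932*16 = -30912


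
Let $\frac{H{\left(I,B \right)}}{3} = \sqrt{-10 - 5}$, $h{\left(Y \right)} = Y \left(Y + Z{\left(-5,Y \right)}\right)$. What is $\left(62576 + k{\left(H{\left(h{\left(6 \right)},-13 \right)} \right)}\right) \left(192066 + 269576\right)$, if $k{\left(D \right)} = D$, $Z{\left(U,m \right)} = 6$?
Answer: $28887709792 + 1384926 i \sqrt{15} \approx 2.8888 \cdot 10^{10} + 5.3638 \cdot 10^{6} i$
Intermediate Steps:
$h{\left(Y \right)} = Y \left(6 + Y\right)$ ($h{\left(Y \right)} = Y \left(Y + 6\right) = Y \left(6 + Y\right)$)
$H{\left(I,B \right)} = 3 i \sqrt{15}$ ($H{\left(I,B \right)} = 3 \sqrt{-10 - 5} = 3 \sqrt{-15} = 3 i \sqrt{15}$)
$\left(62576 + k{\left(H{\left(h{\left(6 \right)},-13 \right)} \right)}\right) \left(192066 + 269576\right) = \left(62576 + 3 i \sqrt{15}\right) \left(192066 + 269576\right) = \left(62576 + 3 i \sqrt{15}\right) 461642 = 28887709792 + 1384926 i \sqrt{15}$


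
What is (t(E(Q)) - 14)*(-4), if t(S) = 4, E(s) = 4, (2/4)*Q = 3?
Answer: 40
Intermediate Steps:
Q = 6 (Q = 2*3 = 6)
(t(E(Q)) - 14)*(-4) = (4 - 14)*(-4) = -10*(-4) = 40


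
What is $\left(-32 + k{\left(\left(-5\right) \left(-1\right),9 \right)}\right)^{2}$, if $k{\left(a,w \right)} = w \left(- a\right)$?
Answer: $5929$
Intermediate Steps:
$k{\left(a,w \right)} = - a w$
$\left(-32 + k{\left(\left(-5\right) \left(-1\right),9 \right)}\right)^{2} = \left(-32 - \left(-5\right) \left(-1\right) 9\right)^{2} = \left(-32 - 5 \cdot 9\right)^{2} = \left(-32 - 45\right)^{2} = \left(-77\right)^{2} = 5929$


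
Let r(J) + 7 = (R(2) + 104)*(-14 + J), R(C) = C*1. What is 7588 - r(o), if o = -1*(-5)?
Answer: 8549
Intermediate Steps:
R(C) = C
o = 5
r(J) = -1491 + 106*J (r(J) = -7 + (2 + 104)*(-14 + J) = -7 + 106*(-14 + J) = -7 + (-1484 + 106*J) = -1491 + 106*J)
7588 - r(o) = 7588 - (-1491 + 106*5) = 7588 - (-1491 + 530) = 7588 - 1*(-961) = 7588 + 961 = 8549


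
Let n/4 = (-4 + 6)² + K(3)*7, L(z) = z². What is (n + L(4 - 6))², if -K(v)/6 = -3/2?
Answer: 73984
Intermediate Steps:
K(v) = 9 (K(v) = -(-18)/2 = -6*(-3/2) = 9)
n = 268 (n = 4*((-4 + 6)² + 9*7) = 4*(2² + 63) = 4*(4 + 63) = 4*67 = 268)
(n + L(4 - 6))² = (268 + (4 - 6)²)² = (268 + (-2)²)² = (268 + 4)² = 272² = 73984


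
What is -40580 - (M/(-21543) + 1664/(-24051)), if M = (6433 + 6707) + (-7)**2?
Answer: -7008463488583/172710231 ≈ -40579.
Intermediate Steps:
M = 13189 (M = 13140 + 49 = 13189)
-40580 - (M/(-21543) + 1664/(-24051)) = -40580 - (13189/(-21543) + 1664/(-24051)) = -40580 - (13189*(-1/21543) + 1664*(-1/24051)) = -40580 - (-13189/21543 - 1664/24051) = -40580 - 1*(-117685397/172710231) = -40580 + 117685397/172710231 = -7008463488583/172710231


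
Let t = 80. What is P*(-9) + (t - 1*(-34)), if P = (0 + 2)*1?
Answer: 96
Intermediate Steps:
P = 2 (P = 2*1 = 2)
P*(-9) + (t - 1*(-34)) = 2*(-9) + (80 - 1*(-34)) = -18 + (80 + 34) = -18 + 114 = 96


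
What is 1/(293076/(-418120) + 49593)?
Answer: 104530/5183883021 ≈ 2.0164e-5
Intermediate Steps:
1/(293076/(-418120) + 49593) = 1/(293076*(-1/418120) + 49593) = 1/(-73269/104530 + 49593) = 1/(5183883021/104530) = 104530/5183883021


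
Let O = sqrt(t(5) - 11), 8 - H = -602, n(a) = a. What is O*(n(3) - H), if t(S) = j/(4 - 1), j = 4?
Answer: -607*I*sqrt(87)/3 ≈ -1887.2*I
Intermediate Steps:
H = 610 (H = 8 - 1*(-602) = 8 + 602 = 610)
t(S) = 4/3 (t(S) = 4/(4 - 1) = 4/3)
O = I*sqrt(87)/3 (O = sqrt(4/3 - 11) = sqrt(-29/3) = I*sqrt(87)/3 ≈ 3.1091*I)
O*(n(3) - H) = (I*sqrt(87)/3)*(3 - 1*610) = (I*sqrt(87)/3)*(3 - 610) = (I*sqrt(87)/3)*(-607) = -607*I*sqrt(87)/3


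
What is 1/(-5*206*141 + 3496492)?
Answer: 1/3351262 ≈ 2.9840e-7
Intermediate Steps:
1/(-5*206*141 + 3496492) = 1/(-1030*141 + 3496492) = 1/(-145230 + 3496492) = 1/3351262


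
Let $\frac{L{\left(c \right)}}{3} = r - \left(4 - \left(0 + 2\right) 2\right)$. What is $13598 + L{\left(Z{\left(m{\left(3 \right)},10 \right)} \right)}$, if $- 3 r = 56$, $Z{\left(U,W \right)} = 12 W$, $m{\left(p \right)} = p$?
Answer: $13542$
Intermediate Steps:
$r = - \frac{56}{3}$ ($r = \left(- \frac{1}{3}\right) 56 = - \frac{56}{3} \approx -18.667$)
$L{\left(c \right)} = -56$ ($L{\left(c \right)} = 3 \left(- \frac{56}{3} - \left(4 - \left(0 + 2\right) 2\right)\right) = 3 \left(- \frac{56}{3} + \left(-4 + 2 \cdot 2\right)\right) = 3 \left(- \frac{56}{3} + \left(-4 + 4\right)\right) = 3 \left(- \frac{56}{3} + 0\right) = 3 \left(- \frac{56}{3}\right) = -56$)
$13598 + L{\left(Z{\left(m{\left(3 \right)},10 \right)} \right)} = 13598 - 56 = 13542$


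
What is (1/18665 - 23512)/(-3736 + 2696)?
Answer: 438851479/19411600 ≈ 22.608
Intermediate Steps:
(1/18665 - 23512)/(-3736 + 2696) = (1/18665 - 23512)/(-1040) = -438851479/18665*(-1/1040) = 438851479/19411600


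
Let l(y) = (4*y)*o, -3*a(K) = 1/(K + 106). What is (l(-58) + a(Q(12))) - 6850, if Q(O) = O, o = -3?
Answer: -2178517/354 ≈ -6154.0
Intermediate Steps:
a(K) = -1/(3*(106 + K)) (a(K) = -1/(3*(K + 106)) = -1/(3*(106 + K)))
l(y) = -12*y (l(y) = (4*y)*(-3) = -12*y)
(l(-58) + a(Q(12))) - 6850 = (-12*(-58) - 1/(318 + 3*12)) - 6850 = (696 - 1/(318 + 36)) - 6850 = (696 - 1/354) - 6850 = 246383/354 - 6850 = -2178517/354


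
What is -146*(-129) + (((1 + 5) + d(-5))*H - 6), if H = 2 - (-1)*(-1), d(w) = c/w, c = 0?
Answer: 18834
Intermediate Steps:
d(w) = 0 (d(w) = 0/w = 0)
H = 1 (H = 2 - 1*1 = 2 - 1 = 1)
-146*(-129) + (((1 + 5) + d(-5))*H - 6) = -146*(-129) + (((1 + 5) + 0)*1 - 6) = 18834 + ((6 + 0)*1 - 6) = 18834 + (6*1 - 6) = 18834 + (6 - 6) = 18834 + 0 = 18834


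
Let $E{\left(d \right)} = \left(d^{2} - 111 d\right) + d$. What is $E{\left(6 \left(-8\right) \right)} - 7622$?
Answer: $-38$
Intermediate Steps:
$E{\left(d \right)} = d^{2} - 110 d$
$E{\left(6 \left(-8\right) \right)} - 7622 = 6 \left(-8\right) \left(-110 + 6 \left(-8\right)\right) - 7622 = - 48 \left(-110 - 48\right) - 7622 = \left(-48\right) \left(-158\right) - 7622 = 7584 - 7622 = -38$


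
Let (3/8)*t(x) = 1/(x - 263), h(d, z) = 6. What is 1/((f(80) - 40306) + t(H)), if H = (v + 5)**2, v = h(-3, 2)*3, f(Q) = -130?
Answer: -399/16133960 ≈ -2.4730e-5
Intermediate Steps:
v = 18 (v = 6*3 = 18)
H = 529 (H = (18 + 5)**2 = 23**2 = 529)
t(x) = 8/(3*(-263 + x)) (t(x) = 8/(3*(x - 263)) = 8/(3*(-263 + x)))
1/((f(80) - 40306) + t(H)) = 1/((-130 - 40306) + 8/(3*(-263 + 529))) = 1/(-40436 + (8/3)/266) = 1/(-40436 + (8/3)*(1/266)) = 1/(-40436 + 4/399) = 1/(-16133960/399) = -399/16133960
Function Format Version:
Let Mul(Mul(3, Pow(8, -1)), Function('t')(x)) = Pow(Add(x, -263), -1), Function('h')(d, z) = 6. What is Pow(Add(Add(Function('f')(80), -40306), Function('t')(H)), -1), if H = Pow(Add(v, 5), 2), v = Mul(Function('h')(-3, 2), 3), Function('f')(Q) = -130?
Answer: Rational(-399, 16133960) ≈ -2.4730e-5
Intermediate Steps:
v = 18 (v = Mul(6, 3) = 18)
H = 529 (H = Pow(Add(18, 5), 2) = Pow(23, 2) = 529)
Function('t')(x) = Mul(Rational(8, 3), Pow(Add(-263, x), -1)) (Function('t')(x) = Mul(Rational(8, 3), Pow(Add(x, -263), -1)) = Mul(Rational(8, 3), Pow(Add(-263, x), -1)))
Pow(Add(Add(Function('f')(80), -40306), Function('t')(H)), -1) = Pow(Add(Add(-130, -40306), Mul(Rational(8, 3), Pow(Add(-263, 529), -1))), -1) = Pow(Add(-40436, Mul(Rational(8, 3), Pow(266, -1))), -1) = Pow(Add(-40436, Mul(Rational(8, 3), Rational(1, 266))), -1) = Pow(Add(-40436, Rational(4, 399)), -1) = Pow(Rational(-16133960, 399), -1) = Rational(-399, 16133960)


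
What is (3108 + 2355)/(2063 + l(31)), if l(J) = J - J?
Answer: 5463/2063 ≈ 2.6481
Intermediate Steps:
l(J) = 0
(3108 + 2355)/(2063 + l(31)) = (3108 + 2355)/(2063 + 0) = 5463/2063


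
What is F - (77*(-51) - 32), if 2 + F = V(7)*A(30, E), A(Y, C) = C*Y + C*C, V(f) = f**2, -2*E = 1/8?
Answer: 989521/256 ≈ 3865.3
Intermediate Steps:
E = -1/16 (E = -1/2/8 = -1/2*1/8 = -1/16 ≈ -0.062500)
A(Y, C) = C**2 + C*Y (A(Y, C) = C*Y + C**2 = C**2 + C*Y)
F = -23983/256 (F = -2 + 7**2*(-(-1/16 + 30)/16) = -2 + 49*(-1/16*479/16) = -2 + 49*(-479/256) = -2 - 23471/256 = -23983/256 ≈ -93.684)
F - (77*(-51) - 32) = -23983/256 - (77*(-51) - 32) = -23983/256 - (-3927 - 32) = -23983/256 - 1*(-3959) = -23983/256 + 3959 = 989521/256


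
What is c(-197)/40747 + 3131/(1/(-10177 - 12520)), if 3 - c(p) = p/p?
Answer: -2895657317327/40747 ≈ -7.1064e+7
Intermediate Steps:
c(p) = 2 (c(p) = 3 - p/p = 3 - 1*1 = 3 - 1 = 2)
c(-197)/40747 + 3131/(1/(-10177 - 12520)) = 2/40747 + 3131/(1/(-10177 - 12520)) = 2*(1/40747) + 3131/(1/(-22697)) = 2/40747 + 3131/(-1/22697) = 2/40747 + 3131*(-22697) = 2/40747 - 71064307 = -2895657317327/40747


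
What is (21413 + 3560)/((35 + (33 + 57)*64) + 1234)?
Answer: 24973/7029 ≈ 3.5529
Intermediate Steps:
(21413 + 3560)/((35 + (33 + 57)*64) + 1234) = 24973/((35 + 90*64) + 1234) = 24973/((35 + 5760) + 1234) = 24973/(5795 + 1234) = 24973/7029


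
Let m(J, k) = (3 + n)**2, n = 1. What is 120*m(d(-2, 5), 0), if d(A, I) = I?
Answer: 1920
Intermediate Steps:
m(J, k) = 16 (m(J, k) = (3 + 1)**2 = 4**2 = 16)
120*m(d(-2, 5), 0) = 120*16 = 1920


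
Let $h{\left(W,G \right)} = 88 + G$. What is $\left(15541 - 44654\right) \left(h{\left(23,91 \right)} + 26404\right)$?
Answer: $-773910879$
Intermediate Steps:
$\left(15541 - 44654\right) \left(h{\left(23,91 \right)} + 26404\right) = \left(15541 - 44654\right) \left(\left(88 + 91\right) + 26404\right) = - 29113 \left(179 + 26404\right) = \left(-29113\right) 26583 = -773910879$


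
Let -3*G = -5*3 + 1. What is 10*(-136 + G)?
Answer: -3940/3 ≈ -1313.3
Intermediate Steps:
G = 14/3 (G = -(-5*3 + 1)/3 = -(-15 + 1)/3 = -1/3*(-14) = 14/3 ≈ 4.6667)
10*(-136 + G) = 10*(-136 + 14/3) = 10*(-394/3) = -3940/3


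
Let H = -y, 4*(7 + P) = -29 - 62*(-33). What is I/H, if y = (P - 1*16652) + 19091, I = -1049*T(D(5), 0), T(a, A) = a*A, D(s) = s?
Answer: 0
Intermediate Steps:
P = 1989/4 (P = -7 + (-29 - 62*(-33))/4 = -7 + (-29 + 2046)/4 = -7 + (¼)*2017 = -7 + 2017/4 = 1989/4 ≈ 497.25)
T(a, A) = A*a
I = 0 (I = -0*5 = -1049*0 = 0)
y = 11745/4 (y = (1989/4 - 1*16652) + 19091 = (1989/4 - 16652) + 19091 = -64619/4 + 19091 = 11745/4 ≈ 2936.3)
H = -11745/4 (H = -1*11745/4 = -11745/4 ≈ -2936.3)
I/H = 0/(-11745/4) = 0*(-4/11745) = 0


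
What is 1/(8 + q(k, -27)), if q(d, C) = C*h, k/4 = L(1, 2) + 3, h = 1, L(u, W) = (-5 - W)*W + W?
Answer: -1/19 ≈ -0.052632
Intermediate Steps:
L(u, W) = W + W*(-5 - W) (L(u, W) = W*(-5 - W) + W = W + W*(-5 - W))
k = -36 (k = 4*(-1*2*(4 + 2) + 3) = 4*(-1*2*6 + 3) = 4*(-12 + 3) = 4*(-9) = -36)
q(d, C) = C (q(d, C) = C*1 = C)
1/(8 + q(k, -27)) = 1/(8 - 27) = 1/(-19) = -1/19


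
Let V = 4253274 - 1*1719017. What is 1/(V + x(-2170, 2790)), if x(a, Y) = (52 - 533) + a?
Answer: 1/2531606 ≈ 3.9501e-7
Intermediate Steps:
x(a, Y) = -481 + a
V = 2534257 (V = 4253274 - 1719017 = 2534257)
1/(V + x(-2170, 2790)) = 1/(2534257 + (-481 - 2170)) = 1/(2534257 - 2651) = 1/2531606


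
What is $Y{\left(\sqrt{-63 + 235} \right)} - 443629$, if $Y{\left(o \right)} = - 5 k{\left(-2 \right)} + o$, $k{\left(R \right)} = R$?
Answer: $-443619 + 2 \sqrt{43} \approx -4.4361 \cdot 10^{5}$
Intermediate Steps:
$Y{\left(o \right)} = 10 + o$ ($Y{\left(o \right)} = \left(-5\right) \left(-2\right) + o = 10 + o$)
$Y{\left(\sqrt{-63 + 235} \right)} - 443629 = \left(10 + \sqrt{-63 + 235}\right) - 443629 = \left(10 + \sqrt{172}\right) - 443629 = \left(10 + 2 \sqrt{43}\right) - 443629 = -443619 + 2 \sqrt{43}$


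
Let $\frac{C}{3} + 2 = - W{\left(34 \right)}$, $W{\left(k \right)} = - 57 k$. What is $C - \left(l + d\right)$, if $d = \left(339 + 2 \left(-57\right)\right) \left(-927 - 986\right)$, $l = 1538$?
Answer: $434695$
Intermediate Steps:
$d = -430425$ ($d = \left(339 - 114\right) \left(-1913\right) = 225 \left(-1913\right) = -430425$)
$C = 5808$ ($C = -6 + 3 \left(- \left(-57\right) 34\right) = -6 + 3 \left(\left(-1\right) \left(-1938\right)\right) = -6 + 3 \cdot 1938 = -6 + 5814 = 5808$)
$C - \left(l + d\right) = 5808 - \left(1538 - 430425\right) = 5808 - -428887 = 5808 + 428887 = 434695$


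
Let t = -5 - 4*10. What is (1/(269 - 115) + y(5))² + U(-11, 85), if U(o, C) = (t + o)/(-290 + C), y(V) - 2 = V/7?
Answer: 37318101/4861780 ≈ 7.6758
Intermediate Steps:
t = -45 (t = -5 - 40 = -45)
y(V) = 2 + V/7
U(o, C) = (-45 + o)/(-290 + C)
(1/(269 - 115) + y(5))² + U(-11, 85) = (1/(269 - 115) + (2 + (⅐)*5))² + (-45 - 11)/(-290 + 85) = (1/154 + (2 + 5/7))² - 56/(-205) = (1/154 + 19/7)² - 1/205*(-56) = (419/154)² + 56/205 = 175561/23716 + 56/205 = 37318101/4861780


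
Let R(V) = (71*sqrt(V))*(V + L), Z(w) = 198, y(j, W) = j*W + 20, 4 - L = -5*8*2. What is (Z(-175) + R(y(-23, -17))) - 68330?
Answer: -68132 + 35145*sqrt(411) ≈ 6.4437e+5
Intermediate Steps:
L = 84 (L = 4 - (-5*8)*2 = 4 - (-40)*2 = 4 - 1*(-80) = 4 + 80 = 84)
y(j, W) = 20 + W*j (y(j, W) = W*j + 20 = 20 + W*j)
R(V) = 71*sqrt(V)*(84 + V) (R(V) = (71*sqrt(V))*(V + 84) = (71*sqrt(V))*(84 + V) = 71*sqrt(V)*(84 + V))
(Z(-175) + R(y(-23, -17))) - 68330 = (198 + 71*sqrt(20 - 17*(-23))*(84 + (20 - 17*(-23)))) - 68330 = (198 + 71*sqrt(20 + 391)*(84 + (20 + 391))) - 68330 = (198 + 71*sqrt(411)*(84 + 411)) - 68330 = (198 + 71*sqrt(411)*495) - 68330 = (198 + 35145*sqrt(411)) - 68330 = -68132 + 35145*sqrt(411)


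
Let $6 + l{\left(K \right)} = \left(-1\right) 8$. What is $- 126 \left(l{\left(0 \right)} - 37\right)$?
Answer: $6426$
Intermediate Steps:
$l{\left(K \right)} = -14$ ($l{\left(K \right)} = -6 - 8 = -14$)
$- 126 \left(l{\left(0 \right)} - 37\right) = - 126 \left(-14 - 37\right) = \left(-126\right) \left(-51\right) = 6426$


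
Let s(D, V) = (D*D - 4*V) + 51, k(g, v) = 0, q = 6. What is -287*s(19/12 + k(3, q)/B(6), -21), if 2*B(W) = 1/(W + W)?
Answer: -5682887/144 ≈ -39465.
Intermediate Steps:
B(W) = 1/(4*W) (B(W) = 1/(2*(W + W)) = 1/(2*((2*W))) = (1/(2*W))/2 = 1/(4*W))
s(D, V) = 51 + D² - 4*V (s(D, V) = (D² - 4*V) + 51 = 51 + D² - 4*V)
-287*s(19/12 + k(3, q)/B(6), -21) = -287*(51 + (19/12 + 0/(((¼)/6)))² - 4*(-21)) = -287*(51 + (19*(1/12) + 0/(((¼)*(⅙))))² + 84) = -287*(51 + (19/12 + 0/(1/24))² + 84) = -287*(51 + (19/12 + 0*24)² + 84) = -287*(51 + (19/12 + 0)² + 84) = -287*(51 + (19/12)² + 84) = -287*(51 + 361/144 + 84) = -287*19801/144 = -5682887/144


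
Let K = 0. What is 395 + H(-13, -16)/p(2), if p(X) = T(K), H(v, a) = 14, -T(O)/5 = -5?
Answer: 9889/25 ≈ 395.56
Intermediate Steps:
T(O) = 25 (T(O) = -5*(-5) = 25)
p(X) = 25
395 + H(-13, -16)/p(2) = 395 + 14/25 = 9889/25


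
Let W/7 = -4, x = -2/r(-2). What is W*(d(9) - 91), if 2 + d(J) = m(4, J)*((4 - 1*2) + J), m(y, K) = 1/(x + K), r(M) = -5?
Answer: 120848/47 ≈ 2571.2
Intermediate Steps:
x = 2/5 (x = -2/(-5) = -2*(-1/5) = 2/5 ≈ 0.40000)
m(y, K) = 1/(2/5 + K)
d(J) = -2 + 5*(2 + J)/(2 + 5*J) (d(J) = -2 + (5/(2 + 5*J))*((4 - 1*2) + J) = -2 + (5/(2 + 5*J))*((4 - 2) + J) = -2 + (5/(2 + 5*J))*(2 + J) = -2 + 5*(2 + J)/(2 + 5*J))
W = -28 (W = 7*(-4) = -28)
W*(d(9) - 91) = -28*((6 - 5*9)/(2 + 5*9) - 91) = -28*((6 - 45)/(2 + 45) - 91) = -28*(-39/47 - 91) = -28*(-4316/47) = 120848/47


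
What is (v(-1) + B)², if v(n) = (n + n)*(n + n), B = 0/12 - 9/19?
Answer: 4489/361 ≈ 12.435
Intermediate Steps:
B = -9/19 (B = 0*(1/12) - 9*1/19 = 0 - 9/19 = -9/19 ≈ -0.47368)
v(n) = 4*n² (v(n) = (2*n)*(2*n) = 4*n²)
(v(-1) + B)² = (4*(-1)² - 9/19)² = (4*1 - 9/19)² = (4 - 9/19)² = (67/19)² = 4489/361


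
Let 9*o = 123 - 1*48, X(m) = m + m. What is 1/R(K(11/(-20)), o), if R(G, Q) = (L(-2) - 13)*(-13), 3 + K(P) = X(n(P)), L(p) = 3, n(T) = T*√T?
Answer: 1/130 ≈ 0.0076923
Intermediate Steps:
n(T) = T^(3/2)
X(m) = 2*m
o = 25/3 (o = (123 - 1*48)/9 = (123 - 48)/9 = (⅑)*75 = 25/3 ≈ 8.3333)
K(P) = -3 + 2*P^(3/2)
R(G, Q) = 130 (R(G, Q) = (3 - 13)*(-13) = -10*(-13) = 130)
1/R(K(11/(-20)), o) = 1/130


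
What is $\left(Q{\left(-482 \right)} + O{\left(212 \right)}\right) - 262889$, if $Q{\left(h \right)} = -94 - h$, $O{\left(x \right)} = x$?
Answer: $-262289$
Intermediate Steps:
$\left(Q{\left(-482 \right)} + O{\left(212 \right)}\right) - 262889 = \left(\left(-94 - -482\right) + 212\right) - 262889 = \left(\left(-94 + 482\right) + 212\right) - 262889 = \left(388 + 212\right) - 262889 = 600 - 262889 = -262289$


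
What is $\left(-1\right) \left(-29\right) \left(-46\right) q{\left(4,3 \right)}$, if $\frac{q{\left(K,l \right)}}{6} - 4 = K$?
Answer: $-64032$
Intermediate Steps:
$q{\left(K,l \right)} = 24 + 6 K$
$\left(-1\right) \left(-29\right) \left(-46\right) q{\left(4,3 \right)} = \left(-1\right) \left(-29\right) \left(-46\right) \left(24 + 6 \cdot 4\right) = 29 \left(-46\right) \left(24 + 24\right) = \left(-1334\right) 48 = -64032$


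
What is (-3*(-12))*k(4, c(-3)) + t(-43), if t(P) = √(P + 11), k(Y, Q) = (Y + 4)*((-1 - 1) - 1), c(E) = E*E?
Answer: -864 + 4*I*√2 ≈ -864.0 + 5.6569*I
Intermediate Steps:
c(E) = E²
k(Y, Q) = -12 - 3*Y (k(Y, Q) = (4 + Y)*(-2 - 1) = (4 + Y)*(-3) = -12 - 3*Y)
t(P) = √(11 + P)
(-3*(-12))*k(4, c(-3)) + t(-43) = (-3*(-12))*(-12 - 3*4) + √(11 - 43) = 36*(-12 - 12) + √(-32) = 36*(-24) + 4*I*√2 = -864 + 4*I*√2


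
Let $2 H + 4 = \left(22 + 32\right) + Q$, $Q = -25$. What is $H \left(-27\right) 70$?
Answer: $-23625$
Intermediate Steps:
$H = \frac{25}{2}$ ($H = -2 + \frac{\left(22 + 32\right) - 25}{2} = -2 + \frac{54 - 25}{2} = -2 + \frac{1}{2} \cdot 29 = -2 + \frac{29}{2} = \frac{25}{2} \approx 12.5$)
$H \left(-27\right) 70 = \frac{25}{2} \left(-27\right) 70 = \left(- \frac{675}{2}\right) 70 = -23625$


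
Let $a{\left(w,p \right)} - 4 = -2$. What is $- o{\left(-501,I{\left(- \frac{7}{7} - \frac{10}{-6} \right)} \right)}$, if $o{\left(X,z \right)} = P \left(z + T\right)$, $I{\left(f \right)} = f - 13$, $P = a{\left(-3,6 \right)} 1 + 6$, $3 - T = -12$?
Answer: $- \frac{64}{3} \approx -21.333$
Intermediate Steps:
$T = 15$ ($T = 3 - -12 = 3 + 12 = 15$)
$a{\left(w,p \right)} = 2$ ($a{\left(w,p \right)} = 4 - 2 = 2$)
$P = 8$ ($P = 2 \cdot 1 + 6 = 2 + 6 = 8$)
$I{\left(f \right)} = -13 + f$ ($I{\left(f \right)} = f - 13 = -13 + f$)
$o{\left(X,z \right)} = 120 + 8 z$ ($o{\left(X,z \right)} = 8 \left(z + 15\right) = 8 \left(15 + z\right) = 120 + 8 z$)
$- o{\left(-501,I{\left(- \frac{7}{7} - \frac{10}{-6} \right)} \right)} = - (120 + 8 \left(-13 - \left(1 - \frac{5}{3}\right)\right)) = - (120 + 8 \left(-13 - - \frac{2}{3}\right)) = - (120 + 8 \left(-13 + \left(-1 + \frac{5}{3}\right)\right)) = - (120 + 8 \left(-13 + \frac{2}{3}\right)) = - (120 + 8 \left(- \frac{37}{3}\right)) = - (120 - \frac{296}{3}) = \left(-1\right) \frac{64}{3} = - \frac{64}{3}$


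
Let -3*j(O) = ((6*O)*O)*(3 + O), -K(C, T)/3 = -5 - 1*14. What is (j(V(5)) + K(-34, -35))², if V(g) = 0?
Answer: 3249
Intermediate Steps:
K(C, T) = 57 (K(C, T) = -3*(-5 - 1*14) = -3*(-5 - 14) = -3*(-19) = 57)
j(O) = -2*O²*(3 + O) (j(O) = -(6*O)*O*(3 + O)/3 = -6*O²*(3 + O)/3 = -2*O²*(3 + O))
(j(V(5)) + K(-34, -35))² = (2*0²*(-3 - 1*0) + 57)² = (2*0*(-3 + 0) + 57)² = (2*0*(-3) + 57)² = (0 + 57)² = 57² = 3249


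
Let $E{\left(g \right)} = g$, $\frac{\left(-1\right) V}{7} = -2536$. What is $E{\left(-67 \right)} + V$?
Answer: $17685$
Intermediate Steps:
$V = 17752$ ($V = \left(-7\right) \left(-2536\right) = 17752$)
$E{\left(-67 \right)} + V = -67 + 17752 = 17685$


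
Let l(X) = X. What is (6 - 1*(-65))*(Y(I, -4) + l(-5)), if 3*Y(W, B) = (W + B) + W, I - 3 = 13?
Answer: 923/3 ≈ 307.67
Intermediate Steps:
I = 16 (I = 3 + 13 = 16)
Y(W, B) = B/3 + 2*W/3 (Y(W, B) = ((W + B) + W)/3 = ((B + W) + W)/3 = (B + 2*W)/3 = B/3 + 2*W/3)
(6 - 1*(-65))*(Y(I, -4) + l(-5)) = (6 - 1*(-65))*(((⅓)*(-4) + (⅔)*16) - 5) = (6 + 65)*((-4/3 + 32/3) - 5) = 71*(28/3 - 5) = 71*(13/3) = 923/3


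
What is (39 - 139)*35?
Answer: -3500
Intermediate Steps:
(39 - 139)*35 = -100*35 = -3500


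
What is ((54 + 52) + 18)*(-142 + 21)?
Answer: -15004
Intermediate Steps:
((54 + 52) + 18)*(-142 + 21) = (106 + 18)*(-121) = 124*(-121) = -15004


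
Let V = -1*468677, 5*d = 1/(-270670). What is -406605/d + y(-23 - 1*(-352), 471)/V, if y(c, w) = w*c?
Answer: 257903053118404791/468677 ≈ 5.5028e+11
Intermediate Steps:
y(c, w) = c*w
d = -1/1353350 (d = (⅕)/(-270670) = (⅕)*(-1/270670) = -1/1353350 ≈ -7.3891e-7)
V = -468677
-406605/d + y(-23 - 1*(-352), 471)/V = -406605/(-1/1353350) + ((-23 - 1*(-352))*471)/(-468677) = -406605*(-1353350) + ((-23 + 352)*471)*(-1/468677) = 550278876750 + (329*471)*(-1/468677) = 550278876750 + 154959*(-1/468677) = 550278876750 - 154959/468677 = 257903053118404791/468677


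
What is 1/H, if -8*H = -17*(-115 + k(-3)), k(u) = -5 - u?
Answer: -8/1989 ≈ -0.0040221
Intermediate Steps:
H = -1989/8 (H = -(-17)*(-115 + (-5 - 1*(-3)))/8 = -(-17)*(-115 + (-5 + 3))/8 = -(-17)*(-115 - 2)/8 = -(-17)*(-117)/8 = -1/8*1989 = -1989/8 ≈ -248.63)
1/H = 1/(-1989/8) = -8/1989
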